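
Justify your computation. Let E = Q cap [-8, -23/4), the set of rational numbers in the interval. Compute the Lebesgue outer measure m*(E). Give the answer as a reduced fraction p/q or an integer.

Q cap [-8, -23/4) is countable; list its elements as q_1, q_2, ... . Fix eps > 0 and cover the k-th point by an interval of length eps * 2^(-k). The cover has total length eps * sum_{k>=1} 2^(-k) = eps, so by definition of outer measure m*(Q cap [-8, -23/4)) <= eps. Since eps was arbitrary and m* >= 0, the outer measure is 0.

0


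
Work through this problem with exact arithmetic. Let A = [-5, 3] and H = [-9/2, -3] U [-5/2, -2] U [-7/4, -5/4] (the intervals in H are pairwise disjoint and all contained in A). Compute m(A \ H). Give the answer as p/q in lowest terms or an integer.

The ambient interval has length m(A) = 3 - (-5) = 8.
Since the holes are disjoint and sit inside A, by finite additivity
  m(H) = sum_i (b_i - a_i), and m(A \ H) = m(A) - m(H).
Computing the hole measures:
  m(H_1) = -3 - (-9/2) = 3/2.
  m(H_2) = -2 - (-5/2) = 1/2.
  m(H_3) = -5/4 - (-7/4) = 1/2.
Summed: m(H) = 3/2 + 1/2 + 1/2 = 5/2.
So m(A \ H) = 8 - 5/2 = 11/2.

11/2


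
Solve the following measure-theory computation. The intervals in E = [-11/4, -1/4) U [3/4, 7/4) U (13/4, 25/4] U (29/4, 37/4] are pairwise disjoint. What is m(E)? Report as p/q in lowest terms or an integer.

For pairwise disjoint intervals, m(union_i I_i) = sum_i m(I_i),
and m is invariant under swapping open/closed endpoints (single points have measure 0).
So m(E) = sum_i (b_i - a_i).
  I_1 has length -1/4 - (-11/4) = 5/2.
  I_2 has length 7/4 - 3/4 = 1.
  I_3 has length 25/4 - 13/4 = 3.
  I_4 has length 37/4 - 29/4 = 2.
Summing:
  m(E) = 5/2 + 1 + 3 + 2 = 17/2.

17/2


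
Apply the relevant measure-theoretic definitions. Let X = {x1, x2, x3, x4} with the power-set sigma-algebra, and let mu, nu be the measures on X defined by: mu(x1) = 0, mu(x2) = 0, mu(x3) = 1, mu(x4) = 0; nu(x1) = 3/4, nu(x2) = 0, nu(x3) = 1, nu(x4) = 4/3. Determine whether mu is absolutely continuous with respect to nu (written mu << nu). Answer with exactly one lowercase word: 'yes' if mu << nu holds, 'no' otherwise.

mu << nu means: every nu-null measurable set is also mu-null; equivalently, for every atom x, if nu({x}) = 0 then mu({x}) = 0.
Checking each atom:
  x1: nu = 3/4 > 0 -> no constraint.
  x2: nu = 0, mu = 0 -> consistent with mu << nu.
  x3: nu = 1 > 0 -> no constraint.
  x4: nu = 4/3 > 0 -> no constraint.
No atom violates the condition. Therefore mu << nu.

yes


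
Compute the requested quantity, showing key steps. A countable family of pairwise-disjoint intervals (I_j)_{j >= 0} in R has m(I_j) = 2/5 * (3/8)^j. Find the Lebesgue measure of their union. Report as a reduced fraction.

By countable additivity of the Lebesgue measure on pairwise disjoint measurable sets,
  m(union_{j >= 0} I_j) = sum_{j >= 0} m(I_j) = sum_{j >= 0} a * r^j,
  with a = 2/5 and r = 3/8.
Since 0 < r = 3/8 < 1, the geometric series converges:
  sum_{j >= 0} a * r^j = a / (1 - r).
  = 2/5 / (1 - 3/8)
  = 2/5 / (5/8)
  = 16/25.

16/25


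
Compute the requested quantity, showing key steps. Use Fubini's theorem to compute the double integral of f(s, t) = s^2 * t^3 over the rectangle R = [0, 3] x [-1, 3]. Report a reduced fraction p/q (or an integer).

f(s, t) is a tensor product of a function of s and a function of t, and both factors are bounded continuous (hence Lebesgue integrable) on the rectangle, so Fubini's theorem applies:
  integral_R f d(m x m) = (integral_a1^b1 s^2 ds) * (integral_a2^b2 t^3 dt).
Inner integral in s: integral_{0}^{3} s^2 ds = (3^3 - 0^3)/3
  = 9.
Inner integral in t: integral_{-1}^{3} t^3 dt = (3^4 - (-1)^4)/4
  = 20.
Product: (9) * (20) = 180.

180


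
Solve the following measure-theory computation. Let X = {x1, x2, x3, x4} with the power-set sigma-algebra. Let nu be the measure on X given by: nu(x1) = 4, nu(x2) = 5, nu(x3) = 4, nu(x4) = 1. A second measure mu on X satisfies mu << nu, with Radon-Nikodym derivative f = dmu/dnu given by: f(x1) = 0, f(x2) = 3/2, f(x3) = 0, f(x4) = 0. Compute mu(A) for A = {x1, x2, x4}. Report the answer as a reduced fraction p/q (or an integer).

By the defining property of the Radon-Nikodym derivative, for every measurable set A,
  mu(A) = integral_A f dnu.
Since nu is a discrete measure concentrated on the atoms of X, the integral over A reduces to the sum
  mu(A) = sum_{x in A} f(x) * nu({x}).
Computing each term:
  x1: f(x1) * nu(x1) = 0 * 4 = 0.
  x2: f(x2) * nu(x2) = 3/2 * 5 = 15/2.
  x4: f(x4) * nu(x4) = 0 * 1 = 0.
Summing: mu(A) = 0 + 15/2 + 0 = 15/2.

15/2


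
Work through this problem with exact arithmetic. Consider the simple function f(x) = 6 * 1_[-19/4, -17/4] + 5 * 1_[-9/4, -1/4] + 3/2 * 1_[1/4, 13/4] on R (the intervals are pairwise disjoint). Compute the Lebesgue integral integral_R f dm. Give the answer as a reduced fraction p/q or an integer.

For a simple function f = sum_i c_i * 1_{A_i} with disjoint A_i,
  integral f dm = sum_i c_i * m(A_i).
Lengths of the A_i:
  m(A_1) = -17/4 - (-19/4) = 1/2.
  m(A_2) = -1/4 - (-9/4) = 2.
  m(A_3) = 13/4 - 1/4 = 3.
Contributions c_i * m(A_i):
  (6) * (1/2) = 3.
  (5) * (2) = 10.
  (3/2) * (3) = 9/2.
Total: 3 + 10 + 9/2 = 35/2.

35/2


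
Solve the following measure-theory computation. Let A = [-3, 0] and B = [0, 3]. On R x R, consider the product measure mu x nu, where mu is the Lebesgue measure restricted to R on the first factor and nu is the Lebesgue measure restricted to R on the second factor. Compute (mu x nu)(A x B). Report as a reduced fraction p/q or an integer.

For a measurable rectangle A x B, the product measure satisfies
  (mu x nu)(A x B) = mu(A) * nu(B).
  mu(A) = 3.
  nu(B) = 3.
  (mu x nu)(A x B) = 3 * 3 = 9.

9


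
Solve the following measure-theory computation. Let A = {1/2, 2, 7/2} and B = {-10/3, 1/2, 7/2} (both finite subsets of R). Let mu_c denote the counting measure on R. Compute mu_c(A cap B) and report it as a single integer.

Counting measure on a finite set equals cardinality. mu_c(A cap B) = |A cap B| (elements appearing in both).
Enumerating the elements of A that also lie in B gives 2 element(s).
So mu_c(A cap B) = 2.

2


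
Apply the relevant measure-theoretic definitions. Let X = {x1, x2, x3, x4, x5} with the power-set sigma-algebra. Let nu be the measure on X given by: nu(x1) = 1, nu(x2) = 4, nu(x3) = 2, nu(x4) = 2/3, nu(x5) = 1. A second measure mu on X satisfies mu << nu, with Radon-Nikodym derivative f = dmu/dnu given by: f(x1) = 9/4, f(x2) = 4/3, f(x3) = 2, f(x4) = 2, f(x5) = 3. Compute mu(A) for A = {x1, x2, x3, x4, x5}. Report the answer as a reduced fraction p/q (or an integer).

By the defining property of the Radon-Nikodym derivative, for every measurable set A,
  mu(A) = integral_A f dnu.
Since nu is a discrete measure concentrated on the atoms of X, the integral over A reduces to the sum
  mu(A) = sum_{x in A} f(x) * nu({x}).
Computing each term:
  x1: f(x1) * nu(x1) = 9/4 * 1 = 9/4.
  x2: f(x2) * nu(x2) = 4/3 * 4 = 16/3.
  x3: f(x3) * nu(x3) = 2 * 2 = 4.
  x4: f(x4) * nu(x4) = 2 * 2/3 = 4/3.
  x5: f(x5) * nu(x5) = 3 * 1 = 3.
Summing: mu(A) = 9/4 + 16/3 + 4 + 4/3 + 3 = 191/12.

191/12


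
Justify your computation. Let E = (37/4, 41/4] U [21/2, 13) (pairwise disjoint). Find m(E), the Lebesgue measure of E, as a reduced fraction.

For pairwise disjoint intervals, m(union_i I_i) = sum_i m(I_i),
and m is invariant under swapping open/closed endpoints (single points have measure 0).
So m(E) = sum_i (b_i - a_i).
  I_1 has length 41/4 - 37/4 = 1.
  I_2 has length 13 - 21/2 = 5/2.
Summing:
  m(E) = 1 + 5/2 = 7/2.

7/2


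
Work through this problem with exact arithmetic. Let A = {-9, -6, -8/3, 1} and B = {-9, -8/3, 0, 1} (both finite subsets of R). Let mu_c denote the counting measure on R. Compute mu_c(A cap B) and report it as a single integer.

Counting measure on a finite set equals cardinality. mu_c(A cap B) = |A cap B| (elements appearing in both).
Enumerating the elements of A that also lie in B gives 3 element(s).
So mu_c(A cap B) = 3.

3


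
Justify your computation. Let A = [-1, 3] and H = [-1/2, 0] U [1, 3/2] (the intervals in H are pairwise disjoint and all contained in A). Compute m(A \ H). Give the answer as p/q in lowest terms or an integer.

The ambient interval has length m(A) = 3 - (-1) = 4.
Since the holes are disjoint and sit inside A, by finite additivity
  m(H) = sum_i (b_i - a_i), and m(A \ H) = m(A) - m(H).
Computing the hole measures:
  m(H_1) = 0 - (-1/2) = 1/2.
  m(H_2) = 3/2 - 1 = 1/2.
Summed: m(H) = 1/2 + 1/2 = 1.
So m(A \ H) = 4 - 1 = 3.

3


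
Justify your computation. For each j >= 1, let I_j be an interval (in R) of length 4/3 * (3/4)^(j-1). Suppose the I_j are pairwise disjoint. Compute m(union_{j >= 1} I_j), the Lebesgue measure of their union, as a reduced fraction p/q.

By countable additivity of the Lebesgue measure on pairwise disjoint measurable sets,
  m(union_{j >= 1} I_j) = sum_{j >= 1} m(I_j) = sum_{j >= 1} a * r^(j-1),
  with a = 4/3 and r = 3/4.
Since 0 < r = 3/4 < 1, the geometric series converges:
  sum_{j >= 1} a * r^(j-1) = a / (1 - r).
  = 4/3 / (1 - 3/4)
  = 4/3 / (1/4)
  = 16/3.

16/3


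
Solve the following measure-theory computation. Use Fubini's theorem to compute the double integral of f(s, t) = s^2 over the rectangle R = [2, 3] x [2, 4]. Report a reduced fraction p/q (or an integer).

f(s, t) is a tensor product of a function of s and a function of t, and both factors are bounded continuous (hence Lebesgue integrable) on the rectangle, so Fubini's theorem applies:
  integral_R f d(m x m) = (integral_a1^b1 s^2 ds) * (integral_a2^b2 1 dt).
Inner integral in s: integral_{2}^{3} s^2 ds = (3^3 - 2^3)/3
  = 19/3.
Inner integral in t: integral_{2}^{4} 1 dt = (4^1 - 2^1)/1
  = 2.
Product: (19/3) * (2) = 38/3.

38/3


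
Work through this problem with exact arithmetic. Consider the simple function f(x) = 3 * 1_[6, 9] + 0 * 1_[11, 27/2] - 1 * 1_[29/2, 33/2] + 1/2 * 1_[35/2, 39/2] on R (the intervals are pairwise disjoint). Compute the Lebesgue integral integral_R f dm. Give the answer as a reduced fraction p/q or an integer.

For a simple function f = sum_i c_i * 1_{A_i} with disjoint A_i,
  integral f dm = sum_i c_i * m(A_i).
Lengths of the A_i:
  m(A_1) = 9 - 6 = 3.
  m(A_2) = 27/2 - 11 = 5/2.
  m(A_3) = 33/2 - 29/2 = 2.
  m(A_4) = 39/2 - 35/2 = 2.
Contributions c_i * m(A_i):
  (3) * (3) = 9.
  (0) * (5/2) = 0.
  (-1) * (2) = -2.
  (1/2) * (2) = 1.
Total: 9 + 0 - 2 + 1 = 8.

8


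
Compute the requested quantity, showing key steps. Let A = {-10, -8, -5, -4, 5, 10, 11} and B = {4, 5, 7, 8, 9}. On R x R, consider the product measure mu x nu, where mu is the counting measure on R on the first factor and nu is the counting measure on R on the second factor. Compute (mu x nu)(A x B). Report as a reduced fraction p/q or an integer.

For a measurable rectangle A x B, the product measure satisfies
  (mu x nu)(A x B) = mu(A) * nu(B).
  mu(A) = 7.
  nu(B) = 5.
  (mu x nu)(A x B) = 7 * 5 = 35.

35


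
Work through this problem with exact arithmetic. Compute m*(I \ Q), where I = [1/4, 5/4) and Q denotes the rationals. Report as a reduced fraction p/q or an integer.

The interval I = [1/4, 5/4) has m(I) = 5/4 - 1/4 = 1 (endpoints are measure-zero, so open/closed/half-open agree). Write I = (I cap Q) u (I \ Q). The rationals in I are countable, so m*(I cap Q) = 0 (cover each rational by intervals whose total length is arbitrarily small). By countable subadditivity m*(I) <= m*(I cap Q) + m*(I \ Q), hence m*(I \ Q) >= m(I) = 1. The reverse inequality m*(I \ Q) <= m*(I) = 1 is trivial since (I \ Q) is a subset of I. Therefore m*(I \ Q) = 1.

1


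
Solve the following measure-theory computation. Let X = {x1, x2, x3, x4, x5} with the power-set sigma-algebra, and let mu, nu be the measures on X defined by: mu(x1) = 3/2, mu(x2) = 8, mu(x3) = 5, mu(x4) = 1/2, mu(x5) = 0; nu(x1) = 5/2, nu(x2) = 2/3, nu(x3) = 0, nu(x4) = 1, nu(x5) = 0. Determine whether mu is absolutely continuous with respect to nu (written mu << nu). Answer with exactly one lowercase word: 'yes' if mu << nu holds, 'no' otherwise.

mu << nu means: every nu-null measurable set is also mu-null; equivalently, for every atom x, if nu({x}) = 0 then mu({x}) = 0.
Checking each atom:
  x1: nu = 5/2 > 0 -> no constraint.
  x2: nu = 2/3 > 0 -> no constraint.
  x3: nu = 0, mu = 5 > 0 -> violates mu << nu.
  x4: nu = 1 > 0 -> no constraint.
  x5: nu = 0, mu = 0 -> consistent with mu << nu.
The atom(s) x3 violate the condition (nu = 0 but mu > 0). Therefore mu is NOT absolutely continuous w.r.t. nu.

no


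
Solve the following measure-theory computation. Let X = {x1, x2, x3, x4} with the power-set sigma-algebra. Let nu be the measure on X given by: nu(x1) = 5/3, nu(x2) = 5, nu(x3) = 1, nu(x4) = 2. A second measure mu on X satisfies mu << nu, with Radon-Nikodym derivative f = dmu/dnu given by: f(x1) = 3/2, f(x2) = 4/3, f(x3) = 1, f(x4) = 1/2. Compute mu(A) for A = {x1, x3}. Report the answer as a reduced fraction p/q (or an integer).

By the defining property of the Radon-Nikodym derivative, for every measurable set A,
  mu(A) = integral_A f dnu.
Since nu is a discrete measure concentrated on the atoms of X, the integral over A reduces to the sum
  mu(A) = sum_{x in A} f(x) * nu({x}).
Computing each term:
  x1: f(x1) * nu(x1) = 3/2 * 5/3 = 5/2.
  x3: f(x3) * nu(x3) = 1 * 1 = 1.
Summing: mu(A) = 5/2 + 1 = 7/2.

7/2


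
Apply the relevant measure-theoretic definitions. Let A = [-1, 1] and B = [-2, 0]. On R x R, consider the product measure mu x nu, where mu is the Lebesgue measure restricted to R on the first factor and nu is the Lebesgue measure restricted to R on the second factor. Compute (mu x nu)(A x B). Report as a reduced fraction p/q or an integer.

For a measurable rectangle A x B, the product measure satisfies
  (mu x nu)(A x B) = mu(A) * nu(B).
  mu(A) = 2.
  nu(B) = 2.
  (mu x nu)(A x B) = 2 * 2 = 4.

4


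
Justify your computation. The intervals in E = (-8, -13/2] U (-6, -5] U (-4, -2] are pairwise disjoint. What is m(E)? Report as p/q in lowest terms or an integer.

For pairwise disjoint intervals, m(union_i I_i) = sum_i m(I_i),
and m is invariant under swapping open/closed endpoints (single points have measure 0).
So m(E) = sum_i (b_i - a_i).
  I_1 has length -13/2 - (-8) = 3/2.
  I_2 has length -5 - (-6) = 1.
  I_3 has length -2 - (-4) = 2.
Summing:
  m(E) = 3/2 + 1 + 2 = 9/2.

9/2


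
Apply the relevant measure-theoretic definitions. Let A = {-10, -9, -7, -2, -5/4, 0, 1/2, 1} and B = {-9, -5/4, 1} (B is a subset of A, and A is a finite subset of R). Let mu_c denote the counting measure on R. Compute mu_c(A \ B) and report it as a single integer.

Counting measure assigns mu_c(E) = |E| (number of elements) when E is finite. For B subset A, A \ B is the set of elements of A not in B, so |A \ B| = |A| - |B|.
|A| = 8, |B| = 3, so mu_c(A \ B) = 8 - 3 = 5.

5


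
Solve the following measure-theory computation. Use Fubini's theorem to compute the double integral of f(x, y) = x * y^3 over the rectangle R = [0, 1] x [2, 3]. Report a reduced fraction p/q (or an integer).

f(x, y) is a tensor product of a function of x and a function of y, and both factors are bounded continuous (hence Lebesgue integrable) on the rectangle, so Fubini's theorem applies:
  integral_R f d(m x m) = (integral_a1^b1 x dx) * (integral_a2^b2 y^3 dy).
Inner integral in x: integral_{0}^{1} x dx = (1^2 - 0^2)/2
  = 1/2.
Inner integral in y: integral_{2}^{3} y^3 dy = (3^4 - 2^4)/4
  = 65/4.
Product: (1/2) * (65/4) = 65/8.

65/8


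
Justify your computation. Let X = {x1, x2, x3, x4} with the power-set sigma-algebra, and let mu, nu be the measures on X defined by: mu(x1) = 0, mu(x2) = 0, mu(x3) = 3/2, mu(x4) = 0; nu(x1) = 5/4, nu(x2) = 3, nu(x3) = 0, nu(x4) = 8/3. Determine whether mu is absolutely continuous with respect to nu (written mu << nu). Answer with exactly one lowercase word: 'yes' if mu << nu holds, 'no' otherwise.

mu << nu means: every nu-null measurable set is also mu-null; equivalently, for every atom x, if nu({x}) = 0 then mu({x}) = 0.
Checking each atom:
  x1: nu = 5/4 > 0 -> no constraint.
  x2: nu = 3 > 0 -> no constraint.
  x3: nu = 0, mu = 3/2 > 0 -> violates mu << nu.
  x4: nu = 8/3 > 0 -> no constraint.
The atom(s) x3 violate the condition (nu = 0 but mu > 0). Therefore mu is NOT absolutely continuous w.r.t. nu.

no


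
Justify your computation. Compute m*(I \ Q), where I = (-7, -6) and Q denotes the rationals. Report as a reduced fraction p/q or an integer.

The interval I = (-7, -6) has m(I) = -6 - (-7) = 1 (endpoints are measure-zero, so open/closed/half-open agree). Write I = (I cap Q) u (I \ Q). The rationals in I are countable, so m*(I cap Q) = 0 (cover each rational by intervals whose total length is arbitrarily small). By countable subadditivity m*(I) <= m*(I cap Q) + m*(I \ Q), hence m*(I \ Q) >= m(I) = 1. The reverse inequality m*(I \ Q) <= m*(I) = 1 is trivial since (I \ Q) is a subset of I. Therefore m*(I \ Q) = 1.

1


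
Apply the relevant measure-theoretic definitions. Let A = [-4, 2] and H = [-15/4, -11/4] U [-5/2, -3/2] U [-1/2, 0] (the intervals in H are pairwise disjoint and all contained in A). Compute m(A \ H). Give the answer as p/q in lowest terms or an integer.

The ambient interval has length m(A) = 2 - (-4) = 6.
Since the holes are disjoint and sit inside A, by finite additivity
  m(H) = sum_i (b_i - a_i), and m(A \ H) = m(A) - m(H).
Computing the hole measures:
  m(H_1) = -11/4 - (-15/4) = 1.
  m(H_2) = -3/2 - (-5/2) = 1.
  m(H_3) = 0 - (-1/2) = 1/2.
Summed: m(H) = 1 + 1 + 1/2 = 5/2.
So m(A \ H) = 6 - 5/2 = 7/2.

7/2


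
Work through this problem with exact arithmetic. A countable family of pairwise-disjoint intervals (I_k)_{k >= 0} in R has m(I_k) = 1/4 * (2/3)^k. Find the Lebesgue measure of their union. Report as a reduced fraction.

By countable additivity of the Lebesgue measure on pairwise disjoint measurable sets,
  m(union_{k >= 0} I_k) = sum_{k >= 0} m(I_k) = sum_{k >= 0} a * r^k,
  with a = 1/4 and r = 2/3.
Since 0 < r = 2/3 < 1, the geometric series converges:
  sum_{k >= 0} a * r^k = a / (1 - r).
  = 1/4 / (1 - 2/3)
  = 1/4 / (1/3)
  = 3/4.

3/4


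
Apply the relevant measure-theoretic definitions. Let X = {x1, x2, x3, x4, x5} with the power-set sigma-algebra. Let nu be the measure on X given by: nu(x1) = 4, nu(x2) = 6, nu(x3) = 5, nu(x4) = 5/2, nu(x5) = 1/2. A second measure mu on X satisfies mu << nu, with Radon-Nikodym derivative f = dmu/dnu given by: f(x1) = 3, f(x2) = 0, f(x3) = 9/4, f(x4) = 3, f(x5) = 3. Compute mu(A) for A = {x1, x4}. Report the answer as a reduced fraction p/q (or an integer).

By the defining property of the Radon-Nikodym derivative, for every measurable set A,
  mu(A) = integral_A f dnu.
Since nu is a discrete measure concentrated on the atoms of X, the integral over A reduces to the sum
  mu(A) = sum_{x in A} f(x) * nu({x}).
Computing each term:
  x1: f(x1) * nu(x1) = 3 * 4 = 12.
  x4: f(x4) * nu(x4) = 3 * 5/2 = 15/2.
Summing: mu(A) = 12 + 15/2 = 39/2.

39/2


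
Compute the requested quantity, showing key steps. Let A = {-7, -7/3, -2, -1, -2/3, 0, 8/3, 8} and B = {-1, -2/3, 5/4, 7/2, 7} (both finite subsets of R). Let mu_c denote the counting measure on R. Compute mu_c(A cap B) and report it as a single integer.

Counting measure on a finite set equals cardinality. mu_c(A cap B) = |A cap B| (elements appearing in both).
Enumerating the elements of A that also lie in B gives 2 element(s).
So mu_c(A cap B) = 2.

2


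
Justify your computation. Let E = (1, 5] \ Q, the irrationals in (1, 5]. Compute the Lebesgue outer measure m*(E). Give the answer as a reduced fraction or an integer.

The interval I = (1, 5] has m(I) = 5 - 1 = 4 (endpoints are measure-zero, so open/closed/half-open agree). Write I = (I cap Q) u (I \ Q). The rationals in I are countable, so m*(I cap Q) = 0 (cover each rational by intervals whose total length is arbitrarily small). By countable subadditivity m*(I) <= m*(I cap Q) + m*(I \ Q), hence m*(I \ Q) >= m(I) = 4. The reverse inequality m*(I \ Q) <= m*(I) = 4 is trivial since (I \ Q) is a subset of I. Therefore m*(I \ Q) = 4.

4


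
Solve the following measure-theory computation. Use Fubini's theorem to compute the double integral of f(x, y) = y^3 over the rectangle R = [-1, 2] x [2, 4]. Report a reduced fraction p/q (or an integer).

f(x, y) is a tensor product of a function of x and a function of y, and both factors are bounded continuous (hence Lebesgue integrable) on the rectangle, so Fubini's theorem applies:
  integral_R f d(m x m) = (integral_a1^b1 1 dx) * (integral_a2^b2 y^3 dy).
Inner integral in x: integral_{-1}^{2} 1 dx = (2^1 - (-1)^1)/1
  = 3.
Inner integral in y: integral_{2}^{4} y^3 dy = (4^4 - 2^4)/4
  = 60.
Product: (3) * (60) = 180.

180


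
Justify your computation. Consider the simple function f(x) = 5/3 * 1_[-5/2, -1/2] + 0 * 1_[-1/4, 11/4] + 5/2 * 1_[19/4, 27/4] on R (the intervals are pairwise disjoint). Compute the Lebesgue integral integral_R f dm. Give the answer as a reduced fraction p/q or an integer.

For a simple function f = sum_i c_i * 1_{A_i} with disjoint A_i,
  integral f dm = sum_i c_i * m(A_i).
Lengths of the A_i:
  m(A_1) = -1/2 - (-5/2) = 2.
  m(A_2) = 11/4 - (-1/4) = 3.
  m(A_3) = 27/4 - 19/4 = 2.
Contributions c_i * m(A_i):
  (5/3) * (2) = 10/3.
  (0) * (3) = 0.
  (5/2) * (2) = 5.
Total: 10/3 + 0 + 5 = 25/3.

25/3


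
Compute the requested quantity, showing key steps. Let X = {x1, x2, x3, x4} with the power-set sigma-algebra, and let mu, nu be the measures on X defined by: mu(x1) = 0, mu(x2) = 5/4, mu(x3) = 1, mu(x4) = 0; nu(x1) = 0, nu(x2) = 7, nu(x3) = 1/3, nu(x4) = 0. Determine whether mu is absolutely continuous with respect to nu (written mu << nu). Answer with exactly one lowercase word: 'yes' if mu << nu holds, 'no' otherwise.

mu << nu means: every nu-null measurable set is also mu-null; equivalently, for every atom x, if nu({x}) = 0 then mu({x}) = 0.
Checking each atom:
  x1: nu = 0, mu = 0 -> consistent with mu << nu.
  x2: nu = 7 > 0 -> no constraint.
  x3: nu = 1/3 > 0 -> no constraint.
  x4: nu = 0, mu = 0 -> consistent with mu << nu.
No atom violates the condition. Therefore mu << nu.

yes


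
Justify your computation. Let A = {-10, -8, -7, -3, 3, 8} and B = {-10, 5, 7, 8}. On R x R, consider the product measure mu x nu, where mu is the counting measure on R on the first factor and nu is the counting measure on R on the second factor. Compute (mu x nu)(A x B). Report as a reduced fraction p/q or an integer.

For a measurable rectangle A x B, the product measure satisfies
  (mu x nu)(A x B) = mu(A) * nu(B).
  mu(A) = 6.
  nu(B) = 4.
  (mu x nu)(A x B) = 6 * 4 = 24.

24


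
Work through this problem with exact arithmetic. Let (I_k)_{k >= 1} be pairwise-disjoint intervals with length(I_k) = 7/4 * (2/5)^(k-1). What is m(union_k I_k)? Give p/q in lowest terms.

By countable additivity of the Lebesgue measure on pairwise disjoint measurable sets,
  m(union_{k >= 1} I_k) = sum_{k >= 1} m(I_k) = sum_{k >= 1} a * r^(k-1),
  with a = 7/4 and r = 2/5.
Since 0 < r = 2/5 < 1, the geometric series converges:
  sum_{k >= 1} a * r^(k-1) = a / (1 - r).
  = 7/4 / (1 - 2/5)
  = 7/4 / (3/5)
  = 35/12.

35/12


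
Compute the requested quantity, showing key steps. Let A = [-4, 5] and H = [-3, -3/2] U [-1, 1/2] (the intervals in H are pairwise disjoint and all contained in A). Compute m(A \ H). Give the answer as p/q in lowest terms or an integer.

The ambient interval has length m(A) = 5 - (-4) = 9.
Since the holes are disjoint and sit inside A, by finite additivity
  m(H) = sum_i (b_i - a_i), and m(A \ H) = m(A) - m(H).
Computing the hole measures:
  m(H_1) = -3/2 - (-3) = 3/2.
  m(H_2) = 1/2 - (-1) = 3/2.
Summed: m(H) = 3/2 + 3/2 = 3.
So m(A \ H) = 9 - 3 = 6.

6


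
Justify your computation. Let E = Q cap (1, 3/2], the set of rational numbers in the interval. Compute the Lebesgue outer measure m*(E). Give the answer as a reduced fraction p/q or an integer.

Q cap (1, 3/2] is countable; list its elements as q_1, q_2, ... . Fix eps > 0 and cover the k-th point by an interval of length eps * 2^(-k). The cover has total length eps * sum_{k>=1} 2^(-k) = eps, so by definition of outer measure m*(Q cap (1, 3/2]) <= eps. Since eps was arbitrary and m* >= 0, the outer measure is 0.

0


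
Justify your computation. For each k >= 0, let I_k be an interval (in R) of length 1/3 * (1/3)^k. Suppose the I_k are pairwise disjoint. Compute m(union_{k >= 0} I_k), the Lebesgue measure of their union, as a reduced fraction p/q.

By countable additivity of the Lebesgue measure on pairwise disjoint measurable sets,
  m(union_{k >= 0} I_k) = sum_{k >= 0} m(I_k) = sum_{k >= 0} a * r^k,
  with a = 1/3 and r = 1/3.
Since 0 < r = 1/3 < 1, the geometric series converges:
  sum_{k >= 0} a * r^k = a / (1 - r).
  = 1/3 / (1 - 1/3)
  = 1/3 / (2/3)
  = 1/2.

1/2


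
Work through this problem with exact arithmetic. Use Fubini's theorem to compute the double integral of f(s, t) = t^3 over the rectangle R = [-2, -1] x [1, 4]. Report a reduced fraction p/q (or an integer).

f(s, t) is a tensor product of a function of s and a function of t, and both factors are bounded continuous (hence Lebesgue integrable) on the rectangle, so Fubini's theorem applies:
  integral_R f d(m x m) = (integral_a1^b1 1 ds) * (integral_a2^b2 t^3 dt).
Inner integral in s: integral_{-2}^{-1} 1 ds = ((-1)^1 - (-2)^1)/1
  = 1.
Inner integral in t: integral_{1}^{4} t^3 dt = (4^4 - 1^4)/4
  = 255/4.
Product: (1) * (255/4) = 255/4.

255/4


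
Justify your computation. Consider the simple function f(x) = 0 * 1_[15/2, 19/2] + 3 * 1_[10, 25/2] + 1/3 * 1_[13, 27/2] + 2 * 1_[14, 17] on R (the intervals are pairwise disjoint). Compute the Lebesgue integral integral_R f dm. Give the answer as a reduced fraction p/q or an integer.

For a simple function f = sum_i c_i * 1_{A_i} with disjoint A_i,
  integral f dm = sum_i c_i * m(A_i).
Lengths of the A_i:
  m(A_1) = 19/2 - 15/2 = 2.
  m(A_2) = 25/2 - 10 = 5/2.
  m(A_3) = 27/2 - 13 = 1/2.
  m(A_4) = 17 - 14 = 3.
Contributions c_i * m(A_i):
  (0) * (2) = 0.
  (3) * (5/2) = 15/2.
  (1/3) * (1/2) = 1/6.
  (2) * (3) = 6.
Total: 0 + 15/2 + 1/6 + 6 = 41/3.

41/3


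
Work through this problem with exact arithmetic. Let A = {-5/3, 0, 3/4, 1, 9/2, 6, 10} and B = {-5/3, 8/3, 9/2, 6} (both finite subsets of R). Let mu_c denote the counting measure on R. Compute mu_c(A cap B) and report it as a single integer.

Counting measure on a finite set equals cardinality. mu_c(A cap B) = |A cap B| (elements appearing in both).
Enumerating the elements of A that also lie in B gives 3 element(s).
So mu_c(A cap B) = 3.

3


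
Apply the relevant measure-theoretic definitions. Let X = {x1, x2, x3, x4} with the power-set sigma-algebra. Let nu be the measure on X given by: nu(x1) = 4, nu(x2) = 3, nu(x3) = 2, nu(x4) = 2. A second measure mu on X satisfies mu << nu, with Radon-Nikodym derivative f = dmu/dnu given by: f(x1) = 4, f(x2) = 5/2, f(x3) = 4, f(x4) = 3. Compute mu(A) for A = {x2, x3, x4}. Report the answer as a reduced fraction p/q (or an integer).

By the defining property of the Radon-Nikodym derivative, for every measurable set A,
  mu(A) = integral_A f dnu.
Since nu is a discrete measure concentrated on the atoms of X, the integral over A reduces to the sum
  mu(A) = sum_{x in A} f(x) * nu({x}).
Computing each term:
  x2: f(x2) * nu(x2) = 5/2 * 3 = 15/2.
  x3: f(x3) * nu(x3) = 4 * 2 = 8.
  x4: f(x4) * nu(x4) = 3 * 2 = 6.
Summing: mu(A) = 15/2 + 8 + 6 = 43/2.

43/2


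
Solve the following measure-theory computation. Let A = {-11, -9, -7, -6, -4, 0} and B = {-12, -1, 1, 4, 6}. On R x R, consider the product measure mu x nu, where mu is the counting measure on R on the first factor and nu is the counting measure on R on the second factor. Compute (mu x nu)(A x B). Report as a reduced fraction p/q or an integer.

For a measurable rectangle A x B, the product measure satisfies
  (mu x nu)(A x B) = mu(A) * nu(B).
  mu(A) = 6.
  nu(B) = 5.
  (mu x nu)(A x B) = 6 * 5 = 30.

30


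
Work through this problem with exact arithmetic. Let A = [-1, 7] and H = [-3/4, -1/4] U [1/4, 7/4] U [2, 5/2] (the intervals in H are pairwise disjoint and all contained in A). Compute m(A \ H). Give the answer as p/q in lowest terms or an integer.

The ambient interval has length m(A) = 7 - (-1) = 8.
Since the holes are disjoint and sit inside A, by finite additivity
  m(H) = sum_i (b_i - a_i), and m(A \ H) = m(A) - m(H).
Computing the hole measures:
  m(H_1) = -1/4 - (-3/4) = 1/2.
  m(H_2) = 7/4 - 1/4 = 3/2.
  m(H_3) = 5/2 - 2 = 1/2.
Summed: m(H) = 1/2 + 3/2 + 1/2 = 5/2.
So m(A \ H) = 8 - 5/2 = 11/2.

11/2


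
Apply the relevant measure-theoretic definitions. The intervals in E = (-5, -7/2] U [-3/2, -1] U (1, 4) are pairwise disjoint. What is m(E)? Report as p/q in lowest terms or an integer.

For pairwise disjoint intervals, m(union_i I_i) = sum_i m(I_i),
and m is invariant under swapping open/closed endpoints (single points have measure 0).
So m(E) = sum_i (b_i - a_i).
  I_1 has length -7/2 - (-5) = 3/2.
  I_2 has length -1 - (-3/2) = 1/2.
  I_3 has length 4 - 1 = 3.
Summing:
  m(E) = 3/2 + 1/2 + 3 = 5.

5


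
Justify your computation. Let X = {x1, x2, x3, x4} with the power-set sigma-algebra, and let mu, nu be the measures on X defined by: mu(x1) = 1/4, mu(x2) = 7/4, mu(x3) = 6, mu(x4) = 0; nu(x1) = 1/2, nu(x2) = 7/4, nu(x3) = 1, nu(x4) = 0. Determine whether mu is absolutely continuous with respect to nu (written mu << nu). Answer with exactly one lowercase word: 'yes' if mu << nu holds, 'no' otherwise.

mu << nu means: every nu-null measurable set is also mu-null; equivalently, for every atom x, if nu({x}) = 0 then mu({x}) = 0.
Checking each atom:
  x1: nu = 1/2 > 0 -> no constraint.
  x2: nu = 7/4 > 0 -> no constraint.
  x3: nu = 1 > 0 -> no constraint.
  x4: nu = 0, mu = 0 -> consistent with mu << nu.
No atom violates the condition. Therefore mu << nu.

yes


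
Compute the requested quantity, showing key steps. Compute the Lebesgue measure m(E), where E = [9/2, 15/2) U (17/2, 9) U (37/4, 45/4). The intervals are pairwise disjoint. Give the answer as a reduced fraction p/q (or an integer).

For pairwise disjoint intervals, m(union_i I_i) = sum_i m(I_i),
and m is invariant under swapping open/closed endpoints (single points have measure 0).
So m(E) = sum_i (b_i - a_i).
  I_1 has length 15/2 - 9/2 = 3.
  I_2 has length 9 - 17/2 = 1/2.
  I_3 has length 45/4 - 37/4 = 2.
Summing:
  m(E) = 3 + 1/2 + 2 = 11/2.

11/2


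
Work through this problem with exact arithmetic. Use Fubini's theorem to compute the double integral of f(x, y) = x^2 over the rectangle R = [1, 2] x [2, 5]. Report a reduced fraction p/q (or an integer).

f(x, y) is a tensor product of a function of x and a function of y, and both factors are bounded continuous (hence Lebesgue integrable) on the rectangle, so Fubini's theorem applies:
  integral_R f d(m x m) = (integral_a1^b1 x^2 dx) * (integral_a2^b2 1 dy).
Inner integral in x: integral_{1}^{2} x^2 dx = (2^3 - 1^3)/3
  = 7/3.
Inner integral in y: integral_{2}^{5} 1 dy = (5^1 - 2^1)/1
  = 3.
Product: (7/3) * (3) = 7.

7


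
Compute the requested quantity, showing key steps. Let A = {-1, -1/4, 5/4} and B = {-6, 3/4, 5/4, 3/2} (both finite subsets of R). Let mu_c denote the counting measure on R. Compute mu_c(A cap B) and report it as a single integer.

Counting measure on a finite set equals cardinality. mu_c(A cap B) = |A cap B| (elements appearing in both).
Enumerating the elements of A that also lie in B gives 1 element(s).
So mu_c(A cap B) = 1.

1


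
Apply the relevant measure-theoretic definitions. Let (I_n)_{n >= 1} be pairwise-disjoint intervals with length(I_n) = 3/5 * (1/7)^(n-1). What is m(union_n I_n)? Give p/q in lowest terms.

By countable additivity of the Lebesgue measure on pairwise disjoint measurable sets,
  m(union_{n >= 1} I_n) = sum_{n >= 1} m(I_n) = sum_{n >= 1} a * r^(n-1),
  with a = 3/5 and r = 1/7.
Since 0 < r = 1/7 < 1, the geometric series converges:
  sum_{n >= 1} a * r^(n-1) = a / (1 - r).
  = 3/5 / (1 - 1/7)
  = 3/5 / (6/7)
  = 7/10.

7/10


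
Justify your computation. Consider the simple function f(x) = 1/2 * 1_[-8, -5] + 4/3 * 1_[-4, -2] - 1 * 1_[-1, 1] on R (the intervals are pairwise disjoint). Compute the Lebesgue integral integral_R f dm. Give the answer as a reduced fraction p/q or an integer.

For a simple function f = sum_i c_i * 1_{A_i} with disjoint A_i,
  integral f dm = sum_i c_i * m(A_i).
Lengths of the A_i:
  m(A_1) = -5 - (-8) = 3.
  m(A_2) = -2 - (-4) = 2.
  m(A_3) = 1 - (-1) = 2.
Contributions c_i * m(A_i):
  (1/2) * (3) = 3/2.
  (4/3) * (2) = 8/3.
  (-1) * (2) = -2.
Total: 3/2 + 8/3 - 2 = 13/6.

13/6


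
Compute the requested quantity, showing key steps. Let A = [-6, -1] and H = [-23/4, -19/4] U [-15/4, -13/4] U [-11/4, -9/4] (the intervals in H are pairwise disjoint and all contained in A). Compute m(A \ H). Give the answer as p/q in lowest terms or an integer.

The ambient interval has length m(A) = -1 - (-6) = 5.
Since the holes are disjoint and sit inside A, by finite additivity
  m(H) = sum_i (b_i - a_i), and m(A \ H) = m(A) - m(H).
Computing the hole measures:
  m(H_1) = -19/4 - (-23/4) = 1.
  m(H_2) = -13/4 - (-15/4) = 1/2.
  m(H_3) = -9/4 - (-11/4) = 1/2.
Summed: m(H) = 1 + 1/2 + 1/2 = 2.
So m(A \ H) = 5 - 2 = 3.

3


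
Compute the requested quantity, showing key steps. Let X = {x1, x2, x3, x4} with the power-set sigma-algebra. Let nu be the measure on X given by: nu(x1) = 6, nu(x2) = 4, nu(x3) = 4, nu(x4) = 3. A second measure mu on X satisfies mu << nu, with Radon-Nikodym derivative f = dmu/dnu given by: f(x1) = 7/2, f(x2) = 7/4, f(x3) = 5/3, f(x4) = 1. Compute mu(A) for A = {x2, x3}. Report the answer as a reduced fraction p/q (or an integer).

By the defining property of the Radon-Nikodym derivative, for every measurable set A,
  mu(A) = integral_A f dnu.
Since nu is a discrete measure concentrated on the atoms of X, the integral over A reduces to the sum
  mu(A) = sum_{x in A} f(x) * nu({x}).
Computing each term:
  x2: f(x2) * nu(x2) = 7/4 * 4 = 7.
  x3: f(x3) * nu(x3) = 5/3 * 4 = 20/3.
Summing: mu(A) = 7 + 20/3 = 41/3.

41/3


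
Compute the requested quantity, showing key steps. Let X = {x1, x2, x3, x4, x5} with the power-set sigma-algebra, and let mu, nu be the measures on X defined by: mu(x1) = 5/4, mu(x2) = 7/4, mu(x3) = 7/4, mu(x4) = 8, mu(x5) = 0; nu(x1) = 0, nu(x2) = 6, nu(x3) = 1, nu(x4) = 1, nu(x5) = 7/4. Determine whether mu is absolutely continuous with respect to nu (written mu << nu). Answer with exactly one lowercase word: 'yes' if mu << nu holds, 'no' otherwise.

mu << nu means: every nu-null measurable set is also mu-null; equivalently, for every atom x, if nu({x}) = 0 then mu({x}) = 0.
Checking each atom:
  x1: nu = 0, mu = 5/4 > 0 -> violates mu << nu.
  x2: nu = 6 > 0 -> no constraint.
  x3: nu = 1 > 0 -> no constraint.
  x4: nu = 1 > 0 -> no constraint.
  x5: nu = 7/4 > 0 -> no constraint.
The atom(s) x1 violate the condition (nu = 0 but mu > 0). Therefore mu is NOT absolutely continuous w.r.t. nu.

no


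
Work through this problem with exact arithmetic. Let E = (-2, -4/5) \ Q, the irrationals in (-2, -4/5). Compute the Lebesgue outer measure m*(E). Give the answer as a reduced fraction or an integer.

The interval I = (-2, -4/5) has m(I) = -4/5 - (-2) = 6/5 (endpoints are measure-zero, so open/closed/half-open agree). Write I = (I cap Q) u (I \ Q). The rationals in I are countable, so m*(I cap Q) = 0 (cover each rational by intervals whose total length is arbitrarily small). By countable subadditivity m*(I) <= m*(I cap Q) + m*(I \ Q), hence m*(I \ Q) >= m(I) = 6/5. The reverse inequality m*(I \ Q) <= m*(I) = 6/5 is trivial since (I \ Q) is a subset of I. Therefore m*(I \ Q) = 6/5.

6/5


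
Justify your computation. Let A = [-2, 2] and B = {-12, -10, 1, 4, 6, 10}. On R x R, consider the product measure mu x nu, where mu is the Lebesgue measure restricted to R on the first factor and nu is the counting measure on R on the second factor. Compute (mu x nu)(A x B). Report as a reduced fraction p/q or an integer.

For a measurable rectangle A x B, the product measure satisfies
  (mu x nu)(A x B) = mu(A) * nu(B).
  mu(A) = 4.
  nu(B) = 6.
  (mu x nu)(A x B) = 4 * 6 = 24.

24


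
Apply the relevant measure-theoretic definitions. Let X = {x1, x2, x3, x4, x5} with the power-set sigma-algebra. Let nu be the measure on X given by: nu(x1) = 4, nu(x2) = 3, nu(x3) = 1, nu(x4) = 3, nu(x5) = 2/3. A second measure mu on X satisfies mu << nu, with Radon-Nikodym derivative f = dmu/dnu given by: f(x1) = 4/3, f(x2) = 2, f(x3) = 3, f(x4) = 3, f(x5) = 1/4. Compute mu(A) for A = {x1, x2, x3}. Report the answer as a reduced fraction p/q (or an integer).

By the defining property of the Radon-Nikodym derivative, for every measurable set A,
  mu(A) = integral_A f dnu.
Since nu is a discrete measure concentrated on the atoms of X, the integral over A reduces to the sum
  mu(A) = sum_{x in A} f(x) * nu({x}).
Computing each term:
  x1: f(x1) * nu(x1) = 4/3 * 4 = 16/3.
  x2: f(x2) * nu(x2) = 2 * 3 = 6.
  x3: f(x3) * nu(x3) = 3 * 1 = 3.
Summing: mu(A) = 16/3 + 6 + 3 = 43/3.

43/3


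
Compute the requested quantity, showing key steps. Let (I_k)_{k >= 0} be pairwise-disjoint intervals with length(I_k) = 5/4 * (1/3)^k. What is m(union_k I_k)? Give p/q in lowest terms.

By countable additivity of the Lebesgue measure on pairwise disjoint measurable sets,
  m(union_{k >= 0} I_k) = sum_{k >= 0} m(I_k) = sum_{k >= 0} a * r^k,
  with a = 5/4 and r = 1/3.
Since 0 < r = 1/3 < 1, the geometric series converges:
  sum_{k >= 0} a * r^k = a / (1 - r).
  = 5/4 / (1 - 1/3)
  = 5/4 / (2/3)
  = 15/8.

15/8


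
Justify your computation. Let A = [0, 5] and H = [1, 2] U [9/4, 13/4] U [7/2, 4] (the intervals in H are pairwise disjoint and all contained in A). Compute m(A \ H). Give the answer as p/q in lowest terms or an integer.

The ambient interval has length m(A) = 5 - 0 = 5.
Since the holes are disjoint and sit inside A, by finite additivity
  m(H) = sum_i (b_i - a_i), and m(A \ H) = m(A) - m(H).
Computing the hole measures:
  m(H_1) = 2 - 1 = 1.
  m(H_2) = 13/4 - 9/4 = 1.
  m(H_3) = 4 - 7/2 = 1/2.
Summed: m(H) = 1 + 1 + 1/2 = 5/2.
So m(A \ H) = 5 - 5/2 = 5/2.

5/2


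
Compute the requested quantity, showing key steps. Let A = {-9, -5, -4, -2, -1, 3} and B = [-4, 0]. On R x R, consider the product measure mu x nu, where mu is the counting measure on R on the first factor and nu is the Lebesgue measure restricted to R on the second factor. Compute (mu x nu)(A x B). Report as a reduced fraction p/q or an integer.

For a measurable rectangle A x B, the product measure satisfies
  (mu x nu)(A x B) = mu(A) * nu(B).
  mu(A) = 6.
  nu(B) = 4.
  (mu x nu)(A x B) = 6 * 4 = 24.

24


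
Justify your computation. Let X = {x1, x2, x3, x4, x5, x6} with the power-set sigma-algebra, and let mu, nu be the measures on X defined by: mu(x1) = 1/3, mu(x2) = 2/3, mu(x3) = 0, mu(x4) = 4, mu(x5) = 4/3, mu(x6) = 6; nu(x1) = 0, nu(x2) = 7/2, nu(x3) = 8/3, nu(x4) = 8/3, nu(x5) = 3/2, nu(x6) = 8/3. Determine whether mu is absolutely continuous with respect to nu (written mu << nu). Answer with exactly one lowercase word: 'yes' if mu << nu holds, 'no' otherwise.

mu << nu means: every nu-null measurable set is also mu-null; equivalently, for every atom x, if nu({x}) = 0 then mu({x}) = 0.
Checking each atom:
  x1: nu = 0, mu = 1/3 > 0 -> violates mu << nu.
  x2: nu = 7/2 > 0 -> no constraint.
  x3: nu = 8/3 > 0 -> no constraint.
  x4: nu = 8/3 > 0 -> no constraint.
  x5: nu = 3/2 > 0 -> no constraint.
  x6: nu = 8/3 > 0 -> no constraint.
The atom(s) x1 violate the condition (nu = 0 but mu > 0). Therefore mu is NOT absolutely continuous w.r.t. nu.

no


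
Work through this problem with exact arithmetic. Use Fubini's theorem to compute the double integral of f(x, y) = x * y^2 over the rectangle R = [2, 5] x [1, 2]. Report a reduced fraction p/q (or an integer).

f(x, y) is a tensor product of a function of x and a function of y, and both factors are bounded continuous (hence Lebesgue integrable) on the rectangle, so Fubini's theorem applies:
  integral_R f d(m x m) = (integral_a1^b1 x dx) * (integral_a2^b2 y^2 dy).
Inner integral in x: integral_{2}^{5} x dx = (5^2 - 2^2)/2
  = 21/2.
Inner integral in y: integral_{1}^{2} y^2 dy = (2^3 - 1^3)/3
  = 7/3.
Product: (21/2) * (7/3) = 49/2.

49/2
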